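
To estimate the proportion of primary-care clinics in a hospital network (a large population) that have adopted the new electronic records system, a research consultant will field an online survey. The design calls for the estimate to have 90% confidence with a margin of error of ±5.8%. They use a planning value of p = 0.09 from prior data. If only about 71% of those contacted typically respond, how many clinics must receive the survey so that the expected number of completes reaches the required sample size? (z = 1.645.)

Completed interviews needed: n₀ = 1.645² × 0.0819 / 0.058² ≈ 65.88 → 66.
At a 71% response rate, contacts needed = 66 / 0.71 ≈ 92.96 → 93.

93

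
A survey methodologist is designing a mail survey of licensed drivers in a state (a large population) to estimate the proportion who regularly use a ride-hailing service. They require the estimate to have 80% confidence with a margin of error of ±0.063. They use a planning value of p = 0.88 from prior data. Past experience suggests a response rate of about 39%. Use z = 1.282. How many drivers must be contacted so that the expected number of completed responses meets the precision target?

113

Completed interviews needed: n₀ = 1.282² × 0.1056 / 0.063² ≈ 43.73 → 44.
At a 39% response rate, contacts needed = 44 / 0.39 ≈ 112.82 → 113.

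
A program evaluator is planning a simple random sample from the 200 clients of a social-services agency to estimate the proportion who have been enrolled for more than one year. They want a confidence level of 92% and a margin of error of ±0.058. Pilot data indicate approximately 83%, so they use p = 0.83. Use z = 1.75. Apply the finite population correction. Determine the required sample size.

Unadjusted: n₀ = 1.75² × 0.83 × 0.17 / 0.058² ≈ 128.45, so n₀ = 129.
Finite population correction with N = 200: n = n₀ / (1 + (n₀−1)/N) = 129 / (1 + 128/200) = 129 / 1.6400 ≈ 78.66.
Rounding up, n = 79.

79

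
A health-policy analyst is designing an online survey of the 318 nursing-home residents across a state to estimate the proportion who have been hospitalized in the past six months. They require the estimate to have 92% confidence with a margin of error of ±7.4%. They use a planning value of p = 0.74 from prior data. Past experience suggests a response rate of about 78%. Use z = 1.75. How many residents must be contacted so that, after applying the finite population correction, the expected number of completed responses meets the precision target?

Completed interviews needed (unadjusted): n₀ = 1.75² × 0.1924 / 0.074² ≈ 107.60 → 108.
FPC for N = 318: n = 108 / (1 + 107/318) = 108 / 1.3365 ≈ 80.81 → 81.
At a 78% response rate, contacts needed = 81 / 0.78 ≈ 103.85 → 104.

104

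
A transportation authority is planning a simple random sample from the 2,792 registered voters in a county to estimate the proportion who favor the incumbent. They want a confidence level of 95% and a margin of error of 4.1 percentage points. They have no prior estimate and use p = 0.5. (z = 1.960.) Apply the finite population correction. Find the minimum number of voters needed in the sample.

Unadjusted: n₀ = 1.960² × 0.50 × 0.50 / 0.041² ≈ 571.33, so n₀ = 572.
Finite population correction with N = 2,792: n = n₀ / (1 + (n₀−1)/N) = 572 / (1 + 571/2792) = 572 / 1.2045 ≈ 474.88.
Rounding up, n = 475.

475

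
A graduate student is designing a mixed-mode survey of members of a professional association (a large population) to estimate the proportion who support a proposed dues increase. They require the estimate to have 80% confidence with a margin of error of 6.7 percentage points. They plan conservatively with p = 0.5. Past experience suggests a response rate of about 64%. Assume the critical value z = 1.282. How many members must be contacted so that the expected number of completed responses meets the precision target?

Completed interviews needed: n₀ = 1.282² × 0.2500 / 0.067² ≈ 91.53 → 92.
At a 64% response rate, contacts needed = 92 / 0.64 ≈ 143.75 → 144.

144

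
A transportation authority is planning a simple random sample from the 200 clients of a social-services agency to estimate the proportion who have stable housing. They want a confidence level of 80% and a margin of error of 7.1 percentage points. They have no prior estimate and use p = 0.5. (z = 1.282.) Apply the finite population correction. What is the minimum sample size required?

59

Unadjusted: n₀ = 1.282² × 0.50 × 0.50 / 0.071² ≈ 81.51, so n₀ = 82.
Finite population correction with N = 200: n = n₀ / (1 + (n₀−1)/N) = 82 / (1 + 81/200) = 82 / 1.4050 ≈ 58.36.
Rounding up, n = 59.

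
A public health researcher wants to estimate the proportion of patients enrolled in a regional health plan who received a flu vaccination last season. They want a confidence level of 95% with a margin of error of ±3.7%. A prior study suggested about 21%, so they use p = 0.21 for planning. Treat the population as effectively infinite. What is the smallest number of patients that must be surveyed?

466

For 95% confidence, z = 1.96.
With p = 0.21, p(1−p) = 0.1659.
n = z²·p(1−p)/E² = 1.96² × 0.1659 / 0.037² = 3.8416 × 0.1659 / 0.001369 ≈ 465.54.
Rounding up gives n = 466.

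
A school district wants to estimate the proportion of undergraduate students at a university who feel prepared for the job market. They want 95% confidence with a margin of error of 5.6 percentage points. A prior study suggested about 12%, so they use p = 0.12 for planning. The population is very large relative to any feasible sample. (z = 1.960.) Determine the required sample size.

130

With p = 0.12, p(1−p) = 0.1056.
n = z²·p(1−p)/E² = 1.960² × 0.1056 / 0.056² = 3.8416 × 0.1056 / 0.003136 ≈ 129.36.
Rounding up gives n = 130.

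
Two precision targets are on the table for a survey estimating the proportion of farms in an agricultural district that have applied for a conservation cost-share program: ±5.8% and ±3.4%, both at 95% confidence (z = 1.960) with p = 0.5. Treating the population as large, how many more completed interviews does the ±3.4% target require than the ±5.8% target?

At ±5.8%: n = 1.960² × 0.2500 / 0.058² ≈ 285.49 → 286.
At ±3.4%: n = 1.960² × 0.2500 / 0.034² ≈ 830.80 → 831.
Additional respondents: 831 − 286 = 545.

545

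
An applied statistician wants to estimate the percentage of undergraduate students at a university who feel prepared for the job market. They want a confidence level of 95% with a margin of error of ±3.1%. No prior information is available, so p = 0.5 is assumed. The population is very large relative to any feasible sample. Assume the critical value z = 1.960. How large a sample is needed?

1000

With p = 0.5, p(1−p) = 0.25.
n = z²·p(1−p)/E² = 1.960² × 0.2500 / 0.031² = 3.8416 × 0.2500 / 0.000961 ≈ 999.38.
Rounding up gives n = 1000.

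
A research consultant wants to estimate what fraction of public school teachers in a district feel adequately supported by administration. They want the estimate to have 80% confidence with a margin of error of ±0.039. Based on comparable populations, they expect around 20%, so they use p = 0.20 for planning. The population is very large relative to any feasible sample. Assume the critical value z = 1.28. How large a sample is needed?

173

With p = 0.20, p(1−p) = 0.1600.
n = z²·p(1−p)/E² = 1.28² × 0.1600 / 0.039² = 1.6384 × 0.1600 / 0.001521 ≈ 172.35.
Rounding up gives n = 173.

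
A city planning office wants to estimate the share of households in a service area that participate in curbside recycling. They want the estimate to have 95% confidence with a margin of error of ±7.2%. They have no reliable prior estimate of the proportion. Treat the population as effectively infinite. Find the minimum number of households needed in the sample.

186

For 95% confidence, z = 1.960.
With no prior estimate, use p = 0.5, giving p(1−p) = 0.25.
n = z²·p(1−p)/E² = 1.960² × 0.2500 / 0.072² = 3.8416 × 0.2500 / 0.005184 ≈ 185.26.
Rounding up gives n = 186.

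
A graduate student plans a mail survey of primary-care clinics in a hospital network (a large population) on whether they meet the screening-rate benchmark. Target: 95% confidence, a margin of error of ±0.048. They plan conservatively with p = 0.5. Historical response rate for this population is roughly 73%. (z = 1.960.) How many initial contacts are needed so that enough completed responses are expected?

572

Completed interviews needed: n₀ = 1.960² × 0.2500 / 0.048² ≈ 416.84 → 417.
At a 73% response rate, contacts needed = 417 / 0.73 ≈ 571.23 → 572.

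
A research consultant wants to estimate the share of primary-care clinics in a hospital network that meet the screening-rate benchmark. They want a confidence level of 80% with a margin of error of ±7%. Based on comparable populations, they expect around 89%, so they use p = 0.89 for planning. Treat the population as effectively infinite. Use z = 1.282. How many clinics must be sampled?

33

With p = 0.89, p(1−p) = 0.0979.
n = z²·p(1−p)/E² = 1.282² × 0.0979 / 0.070² = 1.6435 × 0.0979 / 0.004900 ≈ 32.84.
Rounding up gives n = 33.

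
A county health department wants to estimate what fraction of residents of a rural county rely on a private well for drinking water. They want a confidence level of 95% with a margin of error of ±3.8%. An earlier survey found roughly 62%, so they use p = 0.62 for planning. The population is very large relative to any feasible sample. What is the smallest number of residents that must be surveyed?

627

For 95% confidence, z = 1.96.
With p = 0.62, p(1−p) = 0.2356.
n = z²·p(1−p)/E² = 1.96² × 0.2356 / 0.038² = 3.8416 × 0.2356 / 0.001444 ≈ 626.79.
Rounding up gives n = 627.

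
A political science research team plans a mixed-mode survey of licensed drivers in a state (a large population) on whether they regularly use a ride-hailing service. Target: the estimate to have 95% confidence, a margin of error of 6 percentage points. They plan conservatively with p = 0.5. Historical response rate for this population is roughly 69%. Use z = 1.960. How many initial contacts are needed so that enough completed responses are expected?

387

Completed interviews needed: n₀ = 1.960² × 0.2500 / 0.060² ≈ 266.78 → 267.
At a 69% response rate, contacts needed = 267 / 0.69 ≈ 386.96 → 387.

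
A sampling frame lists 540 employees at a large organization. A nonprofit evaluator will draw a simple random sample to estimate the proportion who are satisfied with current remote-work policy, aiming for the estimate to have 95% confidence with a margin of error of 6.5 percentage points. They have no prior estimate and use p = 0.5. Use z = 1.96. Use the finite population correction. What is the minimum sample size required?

Unadjusted: n₀ = 1.96² × 0.50 × 0.50 / 0.065² ≈ 227.31, so n₀ = 228.
Finite population correction with N = 540: n = n₀ / (1 + (n₀−1)/N) = 228 / (1 + 227/540) = 228 / 1.4204 ≈ 160.52.
Rounding up, n = 161.

161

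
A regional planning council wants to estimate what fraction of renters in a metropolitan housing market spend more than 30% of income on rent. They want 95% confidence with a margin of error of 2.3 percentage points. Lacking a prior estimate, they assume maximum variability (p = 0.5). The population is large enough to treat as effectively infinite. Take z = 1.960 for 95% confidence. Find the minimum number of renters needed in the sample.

With p = 0.5, p(1−p) = 0.25.
n = z²·p(1−p)/E² = 1.960² × 0.2500 / 0.023² = 3.8416 × 0.2500 / 0.000529 ≈ 1815.50.
Rounding up gives n = 1816.

1816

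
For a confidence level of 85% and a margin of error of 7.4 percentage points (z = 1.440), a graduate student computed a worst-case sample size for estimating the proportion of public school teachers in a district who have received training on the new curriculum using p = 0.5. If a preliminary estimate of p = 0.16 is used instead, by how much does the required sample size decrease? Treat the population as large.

44

Conservative (p = 0.5): n = 1.440² × 0.25 / 0.074² ≈ 94.67 → 95.
Using p = 0.16: p(1−p) = 0.1344, so n = 1.440² × 0.1344 / 0.074² ≈ 50.89 → 51.
Reduction: 95 − 51 = 44.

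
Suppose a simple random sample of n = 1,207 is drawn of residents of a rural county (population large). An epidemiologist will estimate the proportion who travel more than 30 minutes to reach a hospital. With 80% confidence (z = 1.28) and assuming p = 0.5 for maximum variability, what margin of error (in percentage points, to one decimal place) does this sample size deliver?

SE(p̂) = √[p(1−p)/n] = √[0.2500/1207] = 0.01439.
E = z × SE = 1.28 × 0.01439 = 0.01842, or 1.8 percentage points.

1.8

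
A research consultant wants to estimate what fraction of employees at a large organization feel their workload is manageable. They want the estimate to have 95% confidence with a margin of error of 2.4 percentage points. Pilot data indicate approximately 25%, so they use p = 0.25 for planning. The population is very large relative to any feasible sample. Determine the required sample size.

1251

For 95% confidence, z = 1.960.
With p = 0.25, p(1−p) = 0.1875.
n = z²·p(1−p)/E² = 1.960² × 0.1875 / 0.024² = 3.8416 × 0.1875 / 0.000576 ≈ 1250.52.
Rounding up gives n = 1251.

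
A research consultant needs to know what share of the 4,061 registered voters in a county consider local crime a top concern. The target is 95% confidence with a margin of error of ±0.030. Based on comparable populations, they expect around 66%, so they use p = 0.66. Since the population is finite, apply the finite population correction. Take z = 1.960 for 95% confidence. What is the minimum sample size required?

Unadjusted: n₀ = 1.960² × 0.66 × 0.34 / 0.030² ≈ 957.84, so n₀ = 958.
Finite population correction with N = 4,061: n = n₀ / (1 + (n₀−1)/N) = 958 / (1 + 957/4061) = 958 / 1.2357 ≈ 775.30.
Rounding up, n = 776.

776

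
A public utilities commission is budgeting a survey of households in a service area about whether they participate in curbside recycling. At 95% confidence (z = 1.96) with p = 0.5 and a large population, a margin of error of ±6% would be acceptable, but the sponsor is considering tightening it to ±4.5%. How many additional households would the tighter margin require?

At ±6%: n = 1.96² × 0.2500 / 0.060² ≈ 266.78 → 267.
At ±4.5%: n = 1.96² × 0.2500 / 0.045² ≈ 474.27 → 475.
Additional respondents: 475 − 267 = 208.

208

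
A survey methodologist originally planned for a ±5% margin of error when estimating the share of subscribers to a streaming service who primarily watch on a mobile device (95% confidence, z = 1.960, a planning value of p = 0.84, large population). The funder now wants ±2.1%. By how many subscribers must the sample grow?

At ±5%: n = 1.960² × 0.1344 / 0.050² ≈ 206.52 → 207.
At ±2.1%: n = 1.960² × 0.1344 / 0.021² ≈ 1170.77 → 1171.
Additional respondents: 1171 − 207 = 964.

964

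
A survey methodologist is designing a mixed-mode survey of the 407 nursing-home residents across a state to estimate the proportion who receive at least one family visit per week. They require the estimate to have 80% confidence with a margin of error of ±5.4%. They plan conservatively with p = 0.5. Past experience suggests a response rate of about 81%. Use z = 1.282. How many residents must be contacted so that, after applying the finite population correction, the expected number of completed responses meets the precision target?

130

Completed interviews needed (unadjusted): n₀ = 1.282² × 0.2500 / 0.054² ≈ 140.91 → 141.
FPC for N = 407: n = 141 / (1 + 140/407) = 141 / 1.3440 ≈ 104.91 → 105.
At an 81% response rate, contacts needed = 105 / 0.81 ≈ 129.63 → 130.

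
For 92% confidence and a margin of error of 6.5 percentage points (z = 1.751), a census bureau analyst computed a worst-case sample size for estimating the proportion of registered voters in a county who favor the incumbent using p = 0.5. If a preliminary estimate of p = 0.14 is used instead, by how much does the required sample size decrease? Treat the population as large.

94

Conservative (p = 0.5): n = 1.751² × 0.25 / 0.065² ≈ 181.42 → 182.
Using p = 0.14: p(1−p) = 0.1204, so n = 1.751² × 0.1204 / 0.065² ≈ 87.37 → 88.
Reduction: 182 − 88 = 94.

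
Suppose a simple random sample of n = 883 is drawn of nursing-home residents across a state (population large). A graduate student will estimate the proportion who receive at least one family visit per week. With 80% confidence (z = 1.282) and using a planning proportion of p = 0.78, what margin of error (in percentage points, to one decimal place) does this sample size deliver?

1.8

SE(p̂) = √[p(1−p)/n] = √[0.1716/883] = 0.01394.
E = z × SE = 1.282 × 0.01394 = 0.01787, or 1.8 percentage points.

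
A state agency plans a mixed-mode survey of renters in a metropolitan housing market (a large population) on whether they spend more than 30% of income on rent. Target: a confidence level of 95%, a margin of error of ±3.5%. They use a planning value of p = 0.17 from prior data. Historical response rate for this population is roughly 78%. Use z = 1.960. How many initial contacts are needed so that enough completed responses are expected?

Completed interviews needed: n₀ = 1.960² × 0.1411 / 0.035² ≈ 442.49 → 443.
At a 78% response rate, contacts needed = 443 / 0.78 ≈ 567.95 → 568.

568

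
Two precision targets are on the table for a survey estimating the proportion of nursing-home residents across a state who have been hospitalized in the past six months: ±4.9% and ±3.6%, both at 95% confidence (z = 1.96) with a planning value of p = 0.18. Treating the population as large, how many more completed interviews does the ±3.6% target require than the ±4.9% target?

201

At ±4.9%: n = 1.96² × 0.1476 / 0.049² ≈ 236.16 → 237.
At ±3.6%: n = 1.96² × 0.1476 / 0.036² ≈ 437.52 → 438.
Additional respondents: 438 − 237 = 201.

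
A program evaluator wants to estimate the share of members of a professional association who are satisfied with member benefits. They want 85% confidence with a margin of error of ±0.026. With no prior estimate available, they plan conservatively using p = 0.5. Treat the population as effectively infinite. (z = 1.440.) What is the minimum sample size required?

767

With p = 0.5, p(1−p) = 0.25.
n = z²·p(1−p)/E² = 1.440² × 0.2500 / 0.026² = 2.0736 × 0.2500 / 0.000676 ≈ 766.86.
Rounding up gives n = 767.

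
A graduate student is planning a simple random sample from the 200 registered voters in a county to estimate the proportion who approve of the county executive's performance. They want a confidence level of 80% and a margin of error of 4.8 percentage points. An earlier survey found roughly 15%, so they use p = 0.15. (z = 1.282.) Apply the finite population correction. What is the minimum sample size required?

63

Unadjusted: n₀ = 1.282² × 0.15 × 0.85 / 0.048² ≈ 90.95, so n₀ = 91.
Finite population correction with N = 200: n = n₀ / (1 + (n₀−1)/N) = 91 / (1 + 90/200) = 91 / 1.4500 ≈ 62.76.
Rounding up, n = 63.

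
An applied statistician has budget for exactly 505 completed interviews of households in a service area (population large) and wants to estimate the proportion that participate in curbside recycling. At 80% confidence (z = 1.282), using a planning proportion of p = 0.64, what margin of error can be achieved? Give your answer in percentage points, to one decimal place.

SE(p̂) = √[p(1−p)/n] = √[0.2304/505] = 0.02136.
E = z × SE = 1.282 × 0.02136 = 0.02738, or 2.7 percentage points.

2.7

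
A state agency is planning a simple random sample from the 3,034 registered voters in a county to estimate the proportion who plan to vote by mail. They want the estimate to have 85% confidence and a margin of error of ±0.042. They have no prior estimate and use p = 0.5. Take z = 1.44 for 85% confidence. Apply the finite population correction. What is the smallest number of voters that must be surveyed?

Unadjusted: n₀ = 1.44² × 0.50 × 0.50 / 0.042² ≈ 293.88, so n₀ = 294.
Finite population correction with N = 3,034: n = n₀ / (1 + (n₀−1)/N) = 294 / (1 + 293/3034) = 294 / 1.0966 ≈ 268.11.
Rounding up, n = 269.

269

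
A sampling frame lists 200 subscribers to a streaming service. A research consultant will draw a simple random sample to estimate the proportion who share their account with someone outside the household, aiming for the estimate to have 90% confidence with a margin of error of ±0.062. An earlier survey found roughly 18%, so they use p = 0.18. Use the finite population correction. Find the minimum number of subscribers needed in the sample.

69

For 90% confidence, z = 1.645.
Unadjusted: n₀ = 1.645² × 0.18 × 0.82 / 0.062² ≈ 103.90, so n₀ = 104.
Finite population correction with N = 200: n = n₀ / (1 + (n₀−1)/N) = 104 / (1 + 103/200) = 104 / 1.5150 ≈ 68.65.
Rounding up, n = 69.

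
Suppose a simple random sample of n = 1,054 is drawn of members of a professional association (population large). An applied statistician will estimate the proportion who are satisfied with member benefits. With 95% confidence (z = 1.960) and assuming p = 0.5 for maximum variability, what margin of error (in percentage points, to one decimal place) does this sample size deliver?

SE(p̂) = √[p(1−p)/n] = √[0.2500/1054] = 0.01540.
E = z × SE = 1.960 × 0.01540 = 0.03019, or 3.0 percentage points.

3.0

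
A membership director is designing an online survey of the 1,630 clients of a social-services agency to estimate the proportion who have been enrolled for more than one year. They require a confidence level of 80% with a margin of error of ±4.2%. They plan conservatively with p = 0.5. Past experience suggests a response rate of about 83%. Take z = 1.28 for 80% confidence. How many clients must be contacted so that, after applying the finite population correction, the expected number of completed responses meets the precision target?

246

Completed interviews needed (unadjusted): n₀ = 1.28² × 0.2500 / 0.042² ≈ 232.20 → 233.
FPC for N = 1,630: n = 233 / (1 + 232/1630) = 233 / 1.1423 ≈ 203.97 → 204.
At an 83% response rate, contacts needed = 204 / 0.83 ≈ 245.78 → 246.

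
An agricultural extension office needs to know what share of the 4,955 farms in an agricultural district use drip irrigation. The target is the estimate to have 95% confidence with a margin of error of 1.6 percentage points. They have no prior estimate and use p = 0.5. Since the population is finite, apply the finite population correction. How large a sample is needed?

2136

For 95% confidence, z = 1.960.
Unadjusted: n₀ = 1.960² × 0.50 × 0.50 / 0.016² ≈ 3751.56, so n₀ = 3752.
Finite population correction with N = 4,955: n = n₀ / (1 + (n₀−1)/N) = 3752 / (1 + 3751/4955) = 3752 / 1.7570 ≈ 2135.44.
Rounding up, n = 2136.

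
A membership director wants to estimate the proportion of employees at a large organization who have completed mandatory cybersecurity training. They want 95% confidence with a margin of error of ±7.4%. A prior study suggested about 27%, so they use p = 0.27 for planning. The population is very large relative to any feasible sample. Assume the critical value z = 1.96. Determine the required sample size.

139

With p = 0.27, p(1−p) = 0.1971.
n = z²·p(1−p)/E² = 1.96² × 0.1971 / 0.074² = 3.8416 × 0.1971 / 0.005476 ≈ 138.27.
Rounding up gives n = 139.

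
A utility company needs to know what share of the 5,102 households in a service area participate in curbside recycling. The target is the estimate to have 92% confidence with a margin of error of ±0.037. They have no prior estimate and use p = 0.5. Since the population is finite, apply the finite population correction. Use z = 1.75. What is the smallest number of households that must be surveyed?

Unadjusted: n₀ = 1.75² × 0.50 × 0.50 / 0.037² ≈ 559.26, so n₀ = 560.
Finite population correction with N = 5,102: n = n₀ / (1 + (n₀−1)/N) = 560 / (1 + 559/5102) = 560 / 1.1096 ≈ 504.70.
Rounding up, n = 505.

505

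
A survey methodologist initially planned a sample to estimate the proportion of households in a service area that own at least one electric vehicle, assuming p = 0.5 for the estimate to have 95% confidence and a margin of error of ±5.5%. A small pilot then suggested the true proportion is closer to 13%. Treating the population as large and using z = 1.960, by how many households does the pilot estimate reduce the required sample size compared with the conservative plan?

Conservative (p = 0.5): n = 1.960² × 0.25 / 0.055² ≈ 317.49 → 318.
Using p = 0.13: p(1−p) = 0.1131, so n = 1.960² × 0.1131 / 0.055² ≈ 143.63 → 144.
Reduction: 318 − 144 = 174.

174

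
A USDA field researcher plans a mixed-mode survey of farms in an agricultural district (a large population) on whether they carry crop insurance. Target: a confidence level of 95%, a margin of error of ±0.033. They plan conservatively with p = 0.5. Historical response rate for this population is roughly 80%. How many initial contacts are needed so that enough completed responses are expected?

For 95% confidence, z = 1.960.
Completed interviews needed: n₀ = 1.960² × 0.2500 / 0.033² ≈ 881.91 → 882.
At an 80% response rate, contacts needed = 882 / 0.80 ≈ 1102.50 → 1103.

1103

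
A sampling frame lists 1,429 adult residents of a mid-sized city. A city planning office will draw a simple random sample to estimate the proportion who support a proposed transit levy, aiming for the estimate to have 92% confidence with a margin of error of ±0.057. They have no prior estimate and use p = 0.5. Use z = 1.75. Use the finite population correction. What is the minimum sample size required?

203

Unadjusted: n₀ = 1.75² × 0.50 × 0.50 / 0.057² ≈ 235.65, so n₀ = 236.
Finite population correction with N = 1,429: n = n₀ / (1 + (n₀−1)/N) = 236 / (1 + 235/1429) = 236 / 1.1645 ≈ 202.67.
Rounding up, n = 203.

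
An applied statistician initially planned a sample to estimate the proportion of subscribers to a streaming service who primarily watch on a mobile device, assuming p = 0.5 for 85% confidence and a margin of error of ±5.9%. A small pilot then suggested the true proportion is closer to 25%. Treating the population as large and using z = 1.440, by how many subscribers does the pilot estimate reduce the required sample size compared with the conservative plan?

Conservative (p = 0.5): n = 1.440² × 0.25 / 0.059² ≈ 148.92 → 149.
Using p = 0.25: p(1−p) = 0.1875, so n = 1.440² × 0.1875 / 0.059² ≈ 111.69 → 112.
Reduction: 149 − 112 = 37.

37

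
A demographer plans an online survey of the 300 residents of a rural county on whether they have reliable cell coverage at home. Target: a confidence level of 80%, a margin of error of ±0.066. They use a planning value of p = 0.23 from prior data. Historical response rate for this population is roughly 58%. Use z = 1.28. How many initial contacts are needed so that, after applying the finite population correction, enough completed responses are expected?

Completed interviews needed (unadjusted): n₀ = 1.28² × 0.1771 / 0.066² ≈ 66.61 → 67.
FPC for N = 300: n = 67 / (1 + 66/300) = 67 / 1.2200 ≈ 54.92 → 55.
At a 58% response rate, contacts needed = 55 / 0.58 ≈ 94.83 → 95.

95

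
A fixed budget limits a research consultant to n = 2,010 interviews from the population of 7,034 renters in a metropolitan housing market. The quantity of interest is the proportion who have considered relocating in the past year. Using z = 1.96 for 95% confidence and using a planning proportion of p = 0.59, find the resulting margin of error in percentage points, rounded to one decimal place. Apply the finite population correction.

1.8

Finite-population factor: (N−n)/(N−1) = (7034−2010)/(7034−1) = 0.7143.
SE(p̂) = √[p(1−p)/n · (N−n)/(N−1)] = √[0.2419/2010 × 0.7143] = 0.00927.
E = z × SE = 1.96 × 0.00927 = 0.01817 ≈ 1.8 percentage points.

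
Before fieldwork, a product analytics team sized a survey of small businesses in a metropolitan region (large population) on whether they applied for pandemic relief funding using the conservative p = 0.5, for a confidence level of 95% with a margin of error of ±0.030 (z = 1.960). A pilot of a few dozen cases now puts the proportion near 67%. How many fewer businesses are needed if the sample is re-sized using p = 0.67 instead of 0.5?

Conservative (p = 0.5): n = 1.960² × 0.25 / 0.030² ≈ 1067.11 → 1068.
Using p = 0.67: p(1−p) = 0.2211, so n = 1.960² × 0.2211 / 0.030² ≈ 943.75 → 944.
Reduction: 1068 − 944 = 124.

124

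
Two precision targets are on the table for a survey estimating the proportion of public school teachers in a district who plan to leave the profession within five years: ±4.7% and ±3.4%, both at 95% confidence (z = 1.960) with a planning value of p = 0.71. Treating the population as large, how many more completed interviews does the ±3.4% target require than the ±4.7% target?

326

At ±4.7%: n = 1.960² × 0.2059 / 0.047² ≈ 358.07 → 359.
At ±3.4%: n = 1.960² × 0.2059 / 0.034² ≈ 684.24 → 685.
Additional respondents: 685 − 359 = 326.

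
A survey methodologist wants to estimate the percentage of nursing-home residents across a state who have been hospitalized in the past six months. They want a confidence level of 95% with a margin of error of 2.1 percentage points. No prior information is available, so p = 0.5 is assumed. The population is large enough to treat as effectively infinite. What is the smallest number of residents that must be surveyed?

For 95% confidence, z = 1.96.
With p = 0.5, p(1−p) = 0.25.
n = z²·p(1−p)/E² = 1.96² × 0.2500 / 0.021² = 3.8416 × 0.2500 / 0.000441 ≈ 2177.78.
Rounding up gives n = 2178.

2178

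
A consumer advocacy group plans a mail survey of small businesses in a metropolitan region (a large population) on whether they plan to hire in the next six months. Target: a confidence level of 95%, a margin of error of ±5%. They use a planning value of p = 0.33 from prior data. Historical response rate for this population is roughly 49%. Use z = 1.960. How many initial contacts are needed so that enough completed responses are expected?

694

Completed interviews needed: n₀ = 1.960² × 0.2211 / 0.050² ≈ 339.75 → 340.
At a 49% response rate, contacts needed = 340 / 0.49 ≈ 693.88 → 694.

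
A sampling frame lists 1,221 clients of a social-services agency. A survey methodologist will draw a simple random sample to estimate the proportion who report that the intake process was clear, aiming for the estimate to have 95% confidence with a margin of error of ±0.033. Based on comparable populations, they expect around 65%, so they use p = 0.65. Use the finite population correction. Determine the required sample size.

485

For 95% confidence, z = 1.96.
Unadjusted: n₀ = 1.96² × 0.65 × 0.35 / 0.033² ≈ 802.54, so n₀ = 803.
Finite population correction with N = 1,221: n = n₀ / (1 + (n₀−1)/N) = 803 / (1 + 802/1221) = 803 / 1.6568 ≈ 484.66.
Rounding up, n = 485.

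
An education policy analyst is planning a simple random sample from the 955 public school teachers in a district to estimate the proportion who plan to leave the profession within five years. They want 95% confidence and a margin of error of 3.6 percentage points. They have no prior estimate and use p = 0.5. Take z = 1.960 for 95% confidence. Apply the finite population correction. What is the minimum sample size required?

418

Unadjusted: n₀ = 1.960² × 0.50 × 0.50 / 0.036² ≈ 741.05, so n₀ = 742.
Finite population correction with N = 955: n = n₀ / (1 + (n₀−1)/N) = 742 / (1 + 741/955) = 742 / 1.7759 ≈ 417.81.
Rounding up, n = 418.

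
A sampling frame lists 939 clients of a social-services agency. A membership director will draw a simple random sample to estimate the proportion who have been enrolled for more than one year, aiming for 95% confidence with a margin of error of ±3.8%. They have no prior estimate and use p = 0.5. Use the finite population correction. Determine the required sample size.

390

For 95% confidence, z = 1.960.
Unadjusted: n₀ = 1.960² × 0.50 × 0.50 / 0.038² ≈ 665.10, so n₀ = 666.
Finite population correction with N = 939: n = n₀ / (1 + (n₀−1)/N) = 666 / (1 + 665/939) = 666 / 1.7082 ≈ 389.88.
Rounding up, n = 390.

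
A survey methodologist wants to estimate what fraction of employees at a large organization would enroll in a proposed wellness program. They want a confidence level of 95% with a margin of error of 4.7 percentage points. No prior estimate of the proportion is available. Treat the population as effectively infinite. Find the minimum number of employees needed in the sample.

For 95% confidence, z = 1.960.
With no prior estimate, use p = 0.5, giving p(1−p) = 0.25.
n = z²·p(1−p)/E² = 1.960² × 0.2500 / 0.047² = 3.8416 × 0.2500 / 0.002209 ≈ 434.77.
Rounding up gives n = 435.

435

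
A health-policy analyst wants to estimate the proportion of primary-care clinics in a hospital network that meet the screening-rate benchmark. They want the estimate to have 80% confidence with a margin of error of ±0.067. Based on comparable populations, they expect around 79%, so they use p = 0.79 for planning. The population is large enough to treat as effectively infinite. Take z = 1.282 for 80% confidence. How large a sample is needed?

61

With p = 0.79, p(1−p) = 0.1659.
n = z²·p(1−p)/E² = 1.282² × 0.1659 / 0.067² = 1.6435 × 0.1659 / 0.004489 ≈ 60.74.
Rounding up gives n = 61.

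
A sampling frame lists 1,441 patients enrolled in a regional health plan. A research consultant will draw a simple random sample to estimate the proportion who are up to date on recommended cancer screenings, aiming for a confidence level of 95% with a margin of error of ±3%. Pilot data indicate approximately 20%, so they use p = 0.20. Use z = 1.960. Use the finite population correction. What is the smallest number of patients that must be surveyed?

464

Unadjusted: n₀ = 1.960² × 0.20 × 0.80 / 0.030² ≈ 682.95, so n₀ = 683.
Finite population correction with N = 1,441: n = n₀ / (1 + (n₀−1)/N) = 683 / (1 + 682/1441) = 683 / 1.4733 ≈ 463.59.
Rounding up, n = 464.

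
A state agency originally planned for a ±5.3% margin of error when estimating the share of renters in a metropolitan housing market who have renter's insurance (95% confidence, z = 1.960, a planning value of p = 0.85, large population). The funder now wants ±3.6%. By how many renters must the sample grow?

At ±5.3%: n = 1.960² × 0.1275 / 0.053² ≈ 174.37 → 175.
At ±3.6%: n = 1.960² × 0.1275 / 0.036² ≈ 377.94 → 378.
Additional respondents: 378 − 175 = 203.

203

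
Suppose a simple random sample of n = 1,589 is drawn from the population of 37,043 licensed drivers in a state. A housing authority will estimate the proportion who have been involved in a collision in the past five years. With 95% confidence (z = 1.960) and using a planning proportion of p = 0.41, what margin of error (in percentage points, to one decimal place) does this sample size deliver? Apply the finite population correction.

2.4

Finite-population factor: (N−n)/(N−1) = (37043−1589)/(37043−1) = 0.9571.
SE(p̂) = √[p(1−p)/n · (N−n)/(N−1)] = √[0.2419/1589 × 0.9571] = 0.01207.
E = z × SE = 1.960 × 0.01207 = 0.02366 ≈ 2.4 percentage points.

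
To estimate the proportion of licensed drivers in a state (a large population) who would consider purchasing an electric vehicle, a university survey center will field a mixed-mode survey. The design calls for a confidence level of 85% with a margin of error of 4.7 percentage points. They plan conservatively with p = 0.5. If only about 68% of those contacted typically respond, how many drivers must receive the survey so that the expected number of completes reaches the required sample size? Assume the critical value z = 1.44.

Completed interviews needed: n₀ = 1.44² × 0.2500 / 0.047² ≈ 234.68 → 235.
At a 68% response rate, contacts needed = 235 / 0.68 ≈ 345.59 → 346.

346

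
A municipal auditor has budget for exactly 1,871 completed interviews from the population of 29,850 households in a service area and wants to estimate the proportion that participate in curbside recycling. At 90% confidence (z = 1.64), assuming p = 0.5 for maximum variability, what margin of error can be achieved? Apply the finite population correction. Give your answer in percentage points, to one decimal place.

Finite-population factor: (N−n)/(N−1) = (29850−1871)/(29850−1) = 0.9374.
SE(p̂) = √[p(1−p)/n · (N−n)/(N−1)] = √[0.2500/1871 × 0.9374] = 0.01119.
E = z × SE = 1.64 × 0.01119 = 0.01835 ≈ 1.8 percentage points.

1.8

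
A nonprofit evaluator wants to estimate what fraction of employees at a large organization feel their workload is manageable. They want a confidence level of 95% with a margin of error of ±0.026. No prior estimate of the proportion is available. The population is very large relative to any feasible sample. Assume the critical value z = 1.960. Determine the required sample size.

1421

With no prior estimate, use p = 0.5, giving p(1−p) = 0.25.
n = z²·p(1−p)/E² = 1.960² × 0.2500 / 0.026² = 3.8416 × 0.2500 / 0.000676 ≈ 1420.71.
Rounding up gives n = 1421.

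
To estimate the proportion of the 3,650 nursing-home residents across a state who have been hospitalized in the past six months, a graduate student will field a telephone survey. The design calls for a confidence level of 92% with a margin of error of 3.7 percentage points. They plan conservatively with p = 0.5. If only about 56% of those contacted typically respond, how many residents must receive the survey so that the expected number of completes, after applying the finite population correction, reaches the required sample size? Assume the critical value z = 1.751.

Completed interviews needed (unadjusted): n₀ = 1.751² × 0.2500 / 0.037² ≈ 559.90 → 560.
FPC for N = 3,650: n = 560 / (1 + 559/3650) = 560 / 1.1532 ≈ 485.63 → 486.
At a 56% response rate, contacts needed = 486 / 0.56 ≈ 867.86 → 868.

868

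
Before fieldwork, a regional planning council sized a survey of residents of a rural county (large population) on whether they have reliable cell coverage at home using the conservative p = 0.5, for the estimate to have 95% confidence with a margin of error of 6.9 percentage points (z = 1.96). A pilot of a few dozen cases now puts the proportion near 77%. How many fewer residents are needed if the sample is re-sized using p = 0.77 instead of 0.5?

Conservative (p = 0.5): n = 1.96² × 0.25 / 0.069² ≈ 201.72 → 202.
Using p = 0.77: p(1−p) = 0.1771, so n = 1.96² × 0.1771 / 0.069² ≈ 142.90 → 143.
Reduction: 202 − 143 = 59.

59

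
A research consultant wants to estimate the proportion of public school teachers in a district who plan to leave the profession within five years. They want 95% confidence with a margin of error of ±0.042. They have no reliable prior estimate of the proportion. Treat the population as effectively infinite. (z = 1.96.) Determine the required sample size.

With no prior estimate, use p = 0.5, giving p(1−p) = 0.25.
n = z²·p(1−p)/E² = 1.96² × 0.2500 / 0.042² = 3.8416 × 0.2500 / 0.001764 ≈ 544.44.
Rounding up gives n = 545.

545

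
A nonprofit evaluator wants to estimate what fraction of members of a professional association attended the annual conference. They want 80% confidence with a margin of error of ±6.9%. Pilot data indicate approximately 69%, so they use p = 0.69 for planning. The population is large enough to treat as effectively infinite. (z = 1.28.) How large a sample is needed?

74

With p = 0.69, p(1−p) = 0.2139.
n = z²·p(1−p)/E² = 1.28² × 0.2139 / 0.069² = 1.6384 × 0.2139 / 0.004761 ≈ 73.61.
Rounding up gives n = 74.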